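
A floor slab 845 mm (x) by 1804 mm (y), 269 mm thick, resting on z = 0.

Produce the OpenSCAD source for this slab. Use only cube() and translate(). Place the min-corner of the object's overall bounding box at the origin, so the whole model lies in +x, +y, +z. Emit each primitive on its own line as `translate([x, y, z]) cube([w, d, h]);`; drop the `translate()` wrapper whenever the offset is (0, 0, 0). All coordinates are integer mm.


cube([845, 1804, 269]);


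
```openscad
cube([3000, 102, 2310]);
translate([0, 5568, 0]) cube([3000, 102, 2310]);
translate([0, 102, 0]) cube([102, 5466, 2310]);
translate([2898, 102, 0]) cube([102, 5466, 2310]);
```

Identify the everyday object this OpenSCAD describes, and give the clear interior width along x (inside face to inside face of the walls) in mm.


A house (or room) frame. The interior width is 2796 mm.

Four 2310 mm walls enclosing a rectangle with no floor or roof — a room or house frame. Outside width is 3000 mm and wall thickness is 102 mm, so the interior width is 3000 − 2 × 102 = 2796 mm.


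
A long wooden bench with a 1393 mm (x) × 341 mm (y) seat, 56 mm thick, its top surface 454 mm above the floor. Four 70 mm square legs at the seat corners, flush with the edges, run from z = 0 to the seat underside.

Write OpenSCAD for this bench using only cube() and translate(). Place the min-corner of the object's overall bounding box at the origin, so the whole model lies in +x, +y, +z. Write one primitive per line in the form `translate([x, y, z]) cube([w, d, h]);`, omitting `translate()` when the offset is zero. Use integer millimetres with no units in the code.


// leg_h = 454 − 56 = 398
translate([0, 0, 398]) cube([1393, 341, 56]);
cube([70, 70, 398]);
translate([0, 271, 0]) cube([70, 70, 398]);
translate([1323, 0, 0]) cube([70, 70, 398]);
translate([1323, 271, 0]) cube([70, 70, 398]);


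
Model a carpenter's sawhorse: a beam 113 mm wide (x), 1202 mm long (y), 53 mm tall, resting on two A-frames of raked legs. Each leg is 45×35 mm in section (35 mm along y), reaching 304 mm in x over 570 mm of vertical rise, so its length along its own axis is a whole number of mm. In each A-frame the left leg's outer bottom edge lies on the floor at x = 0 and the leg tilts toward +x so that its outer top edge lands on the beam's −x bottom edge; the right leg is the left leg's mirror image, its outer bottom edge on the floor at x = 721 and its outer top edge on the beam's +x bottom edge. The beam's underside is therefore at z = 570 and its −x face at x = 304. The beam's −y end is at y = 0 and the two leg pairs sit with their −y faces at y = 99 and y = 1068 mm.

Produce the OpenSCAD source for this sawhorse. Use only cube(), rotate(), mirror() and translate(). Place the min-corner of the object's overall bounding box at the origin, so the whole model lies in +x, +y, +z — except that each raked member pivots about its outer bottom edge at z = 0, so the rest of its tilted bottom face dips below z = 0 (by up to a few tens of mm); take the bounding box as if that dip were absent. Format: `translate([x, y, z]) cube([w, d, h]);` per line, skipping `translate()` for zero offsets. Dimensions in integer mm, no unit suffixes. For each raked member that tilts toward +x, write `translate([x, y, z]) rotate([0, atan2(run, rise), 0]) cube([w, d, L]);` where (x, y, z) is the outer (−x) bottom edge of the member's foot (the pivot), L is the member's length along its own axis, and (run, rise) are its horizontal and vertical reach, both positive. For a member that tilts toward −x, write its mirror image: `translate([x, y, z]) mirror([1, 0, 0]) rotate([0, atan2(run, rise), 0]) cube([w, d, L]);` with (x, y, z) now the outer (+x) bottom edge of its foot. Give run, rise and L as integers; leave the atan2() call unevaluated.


// leg length = √(304² + 570²) = 646
// right-leg outer foot x = 2·304 + 113 = 721
// beam min-corner = (304, 0, 570)
translate([304, 0, 570]) cube([113, 1202, 53]);
translate([0, 99, 0]) rotate([0, atan2(304, 570), 0]) cube([45, 35, 646]);
translate([721, 99, 0]) mirror([1, 0, 0]) rotate([0, atan2(304, 570), 0]) cube([45, 35, 646]);
translate([0, 1068, 0]) rotate([0, atan2(304, 570), 0]) cube([45, 35, 646]);
translate([721, 1068, 0]) mirror([1, 0, 0]) rotate([0, atan2(304, 570), 0]) cube([45, 35, 646]);


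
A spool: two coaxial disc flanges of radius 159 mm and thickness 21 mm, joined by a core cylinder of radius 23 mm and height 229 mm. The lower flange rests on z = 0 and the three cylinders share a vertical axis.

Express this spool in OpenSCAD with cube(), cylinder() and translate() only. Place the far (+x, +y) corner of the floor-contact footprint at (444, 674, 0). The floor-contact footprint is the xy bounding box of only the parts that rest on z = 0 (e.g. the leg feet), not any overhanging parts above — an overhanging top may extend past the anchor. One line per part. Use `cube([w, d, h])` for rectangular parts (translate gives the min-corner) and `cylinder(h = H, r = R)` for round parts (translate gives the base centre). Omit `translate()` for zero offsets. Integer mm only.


translate([285, 515, 0]) cylinder(h = 21, r = 159);
translate([285, 515, 21]) cylinder(h = 229, r = 23);
translate([285, 515, 250]) cylinder(h = 21, r = 159);


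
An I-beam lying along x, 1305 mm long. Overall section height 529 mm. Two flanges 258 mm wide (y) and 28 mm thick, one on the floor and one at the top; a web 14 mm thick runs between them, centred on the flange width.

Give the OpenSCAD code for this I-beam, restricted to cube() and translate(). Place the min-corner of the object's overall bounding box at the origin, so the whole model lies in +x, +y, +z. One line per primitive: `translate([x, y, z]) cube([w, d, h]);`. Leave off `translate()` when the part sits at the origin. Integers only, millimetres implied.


cube([1305, 258, 28]);
translate([0, 122, 28]) cube([1305, 14, 473]);
translate([0, 0, 501]) cube([1305, 258, 28]);


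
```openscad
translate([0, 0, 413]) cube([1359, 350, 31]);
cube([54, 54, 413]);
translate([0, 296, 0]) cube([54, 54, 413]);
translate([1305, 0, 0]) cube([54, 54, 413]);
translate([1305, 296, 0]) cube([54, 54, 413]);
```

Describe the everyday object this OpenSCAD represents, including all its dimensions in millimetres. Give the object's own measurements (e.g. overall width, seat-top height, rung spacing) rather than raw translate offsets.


A long wooden bench with a 1359 mm (x) × 350 mm (y) seat, 31 mm thick, its top surface 444 mm above the floor. Four 54 mm square legs at the seat corners, flush with the edges, run from z = 0 to the seat underside.


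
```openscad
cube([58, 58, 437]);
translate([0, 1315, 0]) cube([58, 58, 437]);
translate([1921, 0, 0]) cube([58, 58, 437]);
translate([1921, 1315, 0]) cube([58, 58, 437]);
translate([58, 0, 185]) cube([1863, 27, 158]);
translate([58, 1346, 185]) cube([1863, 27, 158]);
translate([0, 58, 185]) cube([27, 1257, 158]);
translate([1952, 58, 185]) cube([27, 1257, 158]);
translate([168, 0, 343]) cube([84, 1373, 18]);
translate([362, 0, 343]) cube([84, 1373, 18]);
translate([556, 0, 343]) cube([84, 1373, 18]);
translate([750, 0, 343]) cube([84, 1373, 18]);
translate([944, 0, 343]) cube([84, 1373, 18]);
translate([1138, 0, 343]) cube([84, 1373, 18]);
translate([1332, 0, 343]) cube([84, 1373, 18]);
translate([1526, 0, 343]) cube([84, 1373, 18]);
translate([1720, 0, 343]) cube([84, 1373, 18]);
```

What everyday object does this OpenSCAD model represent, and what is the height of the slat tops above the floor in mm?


A bed frame. The slat-top height is 361 mm.

Four posts, four rails, and a row of slats — a bed frame. Slats sit on the rails at z = 185 + 158 = 343; with slat thickness 18, the top is 361 mm.


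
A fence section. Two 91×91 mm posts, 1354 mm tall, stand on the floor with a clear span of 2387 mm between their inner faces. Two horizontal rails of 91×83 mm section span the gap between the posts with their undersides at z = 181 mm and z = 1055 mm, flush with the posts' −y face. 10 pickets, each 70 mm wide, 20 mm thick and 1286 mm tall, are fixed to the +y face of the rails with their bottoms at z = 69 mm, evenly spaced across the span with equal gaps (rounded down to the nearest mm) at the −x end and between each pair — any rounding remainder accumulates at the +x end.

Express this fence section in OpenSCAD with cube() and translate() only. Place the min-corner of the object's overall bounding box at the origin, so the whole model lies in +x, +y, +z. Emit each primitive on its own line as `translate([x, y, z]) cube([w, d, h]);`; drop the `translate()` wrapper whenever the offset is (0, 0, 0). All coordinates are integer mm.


cube([91, 91, 1354]);
translate([2478, 0, 0]) cube([91, 91, 1354]);
translate([91, 0, 181]) cube([2387, 91, 83]);
translate([91, 0, 1055]) cube([2387, 91, 83]);
translate([244, 91, 69]) cube([70, 20, 1286]);
translate([467, 91, 69]) cube([70, 20, 1286]);
translate([690, 91, 69]) cube([70, 20, 1286]);
translate([913, 91, 69]) cube([70, 20, 1286]);
translate([1136, 91, 69]) cube([70, 20, 1286]);
translate([1359, 91, 69]) cube([70, 20, 1286]);
translate([1582, 91, 69]) cube([70, 20, 1286]);
translate([1805, 91, 69]) cube([70, 20, 1286]);
translate([2028, 91, 69]) cube([70, 20, 1286]);
translate([2251, 91, 69]) cube([70, 20, 1286]);


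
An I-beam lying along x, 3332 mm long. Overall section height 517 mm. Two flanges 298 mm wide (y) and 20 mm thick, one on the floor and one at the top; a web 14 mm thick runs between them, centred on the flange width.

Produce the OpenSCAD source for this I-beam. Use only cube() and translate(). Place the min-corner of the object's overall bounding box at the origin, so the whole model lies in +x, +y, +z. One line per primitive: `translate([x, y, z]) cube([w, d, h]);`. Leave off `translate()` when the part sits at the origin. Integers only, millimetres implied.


cube([3332, 298, 20]);
translate([0, 142, 20]) cube([3332, 14, 477]);
translate([0, 0, 497]) cube([3332, 298, 20]);


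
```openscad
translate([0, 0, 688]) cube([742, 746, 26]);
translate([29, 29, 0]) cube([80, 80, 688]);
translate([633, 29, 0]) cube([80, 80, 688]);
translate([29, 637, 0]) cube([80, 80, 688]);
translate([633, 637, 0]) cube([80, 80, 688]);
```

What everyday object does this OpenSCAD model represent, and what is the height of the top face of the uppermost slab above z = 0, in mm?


A table. The table height is 714 mm.

A 742×746×26 slab sits at z = 688 on four 80 mm square posts — a table. The top surface is at 688 + 26 = 714 mm.


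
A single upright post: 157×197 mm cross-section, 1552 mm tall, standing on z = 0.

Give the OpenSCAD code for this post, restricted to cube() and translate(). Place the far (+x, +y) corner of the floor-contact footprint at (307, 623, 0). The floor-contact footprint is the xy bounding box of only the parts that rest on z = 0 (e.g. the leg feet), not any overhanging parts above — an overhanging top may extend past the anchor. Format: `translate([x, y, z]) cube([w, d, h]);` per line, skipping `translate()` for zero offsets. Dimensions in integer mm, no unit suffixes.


translate([150, 426, 0]) cube([157, 197, 1552]);


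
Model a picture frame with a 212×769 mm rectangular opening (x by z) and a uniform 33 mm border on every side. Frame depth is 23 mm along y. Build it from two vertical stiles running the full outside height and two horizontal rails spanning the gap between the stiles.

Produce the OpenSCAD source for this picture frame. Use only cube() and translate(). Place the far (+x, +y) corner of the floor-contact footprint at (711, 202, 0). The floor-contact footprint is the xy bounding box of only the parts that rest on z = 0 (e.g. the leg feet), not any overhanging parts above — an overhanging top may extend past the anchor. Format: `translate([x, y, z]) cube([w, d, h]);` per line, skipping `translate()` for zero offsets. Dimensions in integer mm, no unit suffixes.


translate([433, 179, 0]) cube([33, 23, 835]);
translate([678, 179, 0]) cube([33, 23, 835]);
translate([466, 179, 0]) cube([212, 23, 33]);
translate([466, 179, 802]) cube([212, 23, 33]);


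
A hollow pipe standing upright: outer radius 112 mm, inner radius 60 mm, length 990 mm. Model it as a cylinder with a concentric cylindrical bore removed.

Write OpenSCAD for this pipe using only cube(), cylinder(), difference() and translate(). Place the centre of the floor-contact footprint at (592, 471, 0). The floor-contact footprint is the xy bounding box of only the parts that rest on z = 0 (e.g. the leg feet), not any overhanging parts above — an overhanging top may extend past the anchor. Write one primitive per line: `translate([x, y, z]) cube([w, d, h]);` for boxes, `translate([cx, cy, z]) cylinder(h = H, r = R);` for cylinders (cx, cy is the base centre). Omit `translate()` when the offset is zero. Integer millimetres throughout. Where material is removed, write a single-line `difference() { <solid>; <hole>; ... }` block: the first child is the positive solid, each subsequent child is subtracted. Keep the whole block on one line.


difference() { translate([592, 471, 0]) cylinder(h = 990, r = 112); translate([592, 471, 0]) cylinder(h = 990, r = 60); }


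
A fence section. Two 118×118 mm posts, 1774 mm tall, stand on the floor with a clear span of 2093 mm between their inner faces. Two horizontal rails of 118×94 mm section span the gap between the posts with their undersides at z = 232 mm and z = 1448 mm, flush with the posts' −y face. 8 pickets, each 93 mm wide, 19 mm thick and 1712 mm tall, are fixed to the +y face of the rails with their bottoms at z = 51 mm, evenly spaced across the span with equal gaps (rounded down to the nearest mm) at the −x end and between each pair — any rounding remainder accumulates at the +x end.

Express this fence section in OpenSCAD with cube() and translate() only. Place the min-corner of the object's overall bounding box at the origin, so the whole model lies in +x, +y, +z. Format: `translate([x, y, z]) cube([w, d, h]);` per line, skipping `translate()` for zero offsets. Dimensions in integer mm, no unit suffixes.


cube([118, 118, 1774]);
translate([2211, 0, 0]) cube([118, 118, 1774]);
translate([118, 0, 232]) cube([2093, 118, 94]);
translate([118, 0, 1448]) cube([2093, 118, 94]);
translate([267, 118, 51]) cube([93, 19, 1712]);
translate([509, 118, 51]) cube([93, 19, 1712]);
translate([751, 118, 51]) cube([93, 19, 1712]);
translate([993, 118, 51]) cube([93, 19, 1712]);
translate([1235, 118, 51]) cube([93, 19, 1712]);
translate([1477, 118, 51]) cube([93, 19, 1712]);
translate([1719, 118, 51]) cube([93, 19, 1712]);
translate([1961, 118, 51]) cube([93, 19, 1712]);


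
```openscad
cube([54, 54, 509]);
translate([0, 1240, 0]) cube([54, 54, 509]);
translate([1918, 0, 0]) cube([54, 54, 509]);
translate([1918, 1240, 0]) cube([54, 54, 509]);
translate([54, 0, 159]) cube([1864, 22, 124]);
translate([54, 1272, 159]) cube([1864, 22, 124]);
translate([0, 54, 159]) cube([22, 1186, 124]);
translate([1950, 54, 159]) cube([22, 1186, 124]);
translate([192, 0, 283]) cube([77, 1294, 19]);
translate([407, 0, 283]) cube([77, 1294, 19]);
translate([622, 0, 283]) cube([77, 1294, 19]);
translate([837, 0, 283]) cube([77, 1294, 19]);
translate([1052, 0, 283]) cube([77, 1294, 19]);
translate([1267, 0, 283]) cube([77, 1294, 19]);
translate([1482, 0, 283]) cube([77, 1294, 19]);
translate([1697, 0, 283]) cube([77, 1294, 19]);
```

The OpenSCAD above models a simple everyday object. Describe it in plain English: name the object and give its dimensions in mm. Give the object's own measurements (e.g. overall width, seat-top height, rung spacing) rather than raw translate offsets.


A bed frame 1972 mm long (x) by 1294 mm wide (y). Four 54×54 mm corner posts, 509 mm tall, at the corners of the footprint. Four rails of 22 mm thickness and 124 mm height run between adjacent posts with their undersides at z = 159 mm, their outer faces flush with the outside of the frame (the two x-running rails run between the posts' inner faces; the two y-running rails run between the posts' inner faces). 8 slats, each 77 mm wide (x) and 19 mm thick, lie across the top of the two x-running rails, running the full 1294 mm width of the frame in y; along x they sit between the end posts with a 138 mm gap after the −x posts and between neighbouring slats, leaving 144 mm before the +x posts.


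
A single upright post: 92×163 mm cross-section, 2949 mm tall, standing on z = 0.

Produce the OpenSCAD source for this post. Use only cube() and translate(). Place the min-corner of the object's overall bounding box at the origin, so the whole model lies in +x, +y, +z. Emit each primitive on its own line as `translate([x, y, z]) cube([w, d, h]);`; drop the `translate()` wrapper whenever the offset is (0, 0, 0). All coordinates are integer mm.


cube([92, 163, 2949]);


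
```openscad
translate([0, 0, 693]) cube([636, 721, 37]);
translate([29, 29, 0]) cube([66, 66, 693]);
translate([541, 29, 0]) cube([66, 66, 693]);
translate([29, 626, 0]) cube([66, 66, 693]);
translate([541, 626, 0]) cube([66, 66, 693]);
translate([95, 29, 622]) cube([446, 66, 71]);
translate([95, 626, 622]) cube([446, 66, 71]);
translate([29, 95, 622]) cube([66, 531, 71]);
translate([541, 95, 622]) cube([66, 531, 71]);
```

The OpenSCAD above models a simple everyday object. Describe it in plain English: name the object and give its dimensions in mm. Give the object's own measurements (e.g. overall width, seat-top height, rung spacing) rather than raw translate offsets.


A table: top 636 mm (x) × 721 mm (y), 37 mm thick, upper face at z = 730 mm, on four 66×66 mm square legs, each inset 29 mm from the nearest pair of top edges from z = 0 to the bottom of the top. Four apron rails, 66 mm thick and 71 mm tall, run between adjacent legs with their top edges flush with the underside of the top and their outer faces flush with the legs' outer faces.


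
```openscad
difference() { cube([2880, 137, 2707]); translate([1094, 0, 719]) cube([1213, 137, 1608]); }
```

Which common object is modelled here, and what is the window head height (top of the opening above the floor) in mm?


A wall with a window opening. The window head height is 2327 mm.

A wall with a rectangular opening subtracted — a window. Sill at z = 719, opening 1608 mm tall, so the head is at 719 + 1608 = 2327 mm.


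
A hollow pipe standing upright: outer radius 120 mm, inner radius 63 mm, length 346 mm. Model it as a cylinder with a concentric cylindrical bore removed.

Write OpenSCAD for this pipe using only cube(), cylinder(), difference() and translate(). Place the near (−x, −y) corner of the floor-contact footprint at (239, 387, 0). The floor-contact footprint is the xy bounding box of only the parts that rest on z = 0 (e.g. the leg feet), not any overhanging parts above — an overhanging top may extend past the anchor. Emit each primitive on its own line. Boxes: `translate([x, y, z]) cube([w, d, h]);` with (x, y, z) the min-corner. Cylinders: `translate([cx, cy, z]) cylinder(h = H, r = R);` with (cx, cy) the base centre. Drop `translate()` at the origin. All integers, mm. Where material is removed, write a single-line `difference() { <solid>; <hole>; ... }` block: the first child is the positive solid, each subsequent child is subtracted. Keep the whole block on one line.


difference() { translate([359, 507, 0]) cylinder(h = 346, r = 120); translate([359, 507, 0]) cylinder(h = 346, r = 63); }


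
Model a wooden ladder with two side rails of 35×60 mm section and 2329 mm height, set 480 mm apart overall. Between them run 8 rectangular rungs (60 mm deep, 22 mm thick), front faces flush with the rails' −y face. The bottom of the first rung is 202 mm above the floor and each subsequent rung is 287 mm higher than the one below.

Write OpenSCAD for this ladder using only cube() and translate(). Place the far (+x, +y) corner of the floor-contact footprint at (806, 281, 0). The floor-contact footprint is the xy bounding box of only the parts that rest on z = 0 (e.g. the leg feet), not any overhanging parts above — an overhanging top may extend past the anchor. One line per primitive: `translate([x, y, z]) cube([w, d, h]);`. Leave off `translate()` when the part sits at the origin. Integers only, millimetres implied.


translate([326, 221, 0]) cube([35, 60, 2329]);
translate([771, 221, 0]) cube([35, 60, 2329]);
translate([361, 221, 202]) cube([410, 60, 22]);
translate([361, 221, 489]) cube([410, 60, 22]);
translate([361, 221, 776]) cube([410, 60, 22]);
translate([361, 221, 1063]) cube([410, 60, 22]);
translate([361, 221, 1350]) cube([410, 60, 22]);
translate([361, 221, 1637]) cube([410, 60, 22]);
translate([361, 221, 1924]) cube([410, 60, 22]);
translate([361, 221, 2211]) cube([410, 60, 22]);


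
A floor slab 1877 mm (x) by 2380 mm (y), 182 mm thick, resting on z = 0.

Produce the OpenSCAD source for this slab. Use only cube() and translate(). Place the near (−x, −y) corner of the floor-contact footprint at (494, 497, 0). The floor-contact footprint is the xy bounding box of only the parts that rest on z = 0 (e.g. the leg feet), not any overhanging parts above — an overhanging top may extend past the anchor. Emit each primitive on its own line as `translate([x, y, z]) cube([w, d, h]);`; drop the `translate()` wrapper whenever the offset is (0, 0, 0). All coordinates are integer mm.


translate([494, 497, 0]) cube([1877, 2380, 182]);


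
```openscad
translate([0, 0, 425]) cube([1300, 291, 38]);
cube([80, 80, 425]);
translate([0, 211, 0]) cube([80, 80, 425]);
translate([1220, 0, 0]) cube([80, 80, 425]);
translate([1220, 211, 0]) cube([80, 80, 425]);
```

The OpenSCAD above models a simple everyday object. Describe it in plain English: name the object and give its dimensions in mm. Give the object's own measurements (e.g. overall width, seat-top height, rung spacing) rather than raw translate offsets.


A bench: a 1300×291 mm seat slab, 38 mm thick, top at z = 463 mm, on four 80×80 mm square legs flush with the seat corners and standing on z = 0.


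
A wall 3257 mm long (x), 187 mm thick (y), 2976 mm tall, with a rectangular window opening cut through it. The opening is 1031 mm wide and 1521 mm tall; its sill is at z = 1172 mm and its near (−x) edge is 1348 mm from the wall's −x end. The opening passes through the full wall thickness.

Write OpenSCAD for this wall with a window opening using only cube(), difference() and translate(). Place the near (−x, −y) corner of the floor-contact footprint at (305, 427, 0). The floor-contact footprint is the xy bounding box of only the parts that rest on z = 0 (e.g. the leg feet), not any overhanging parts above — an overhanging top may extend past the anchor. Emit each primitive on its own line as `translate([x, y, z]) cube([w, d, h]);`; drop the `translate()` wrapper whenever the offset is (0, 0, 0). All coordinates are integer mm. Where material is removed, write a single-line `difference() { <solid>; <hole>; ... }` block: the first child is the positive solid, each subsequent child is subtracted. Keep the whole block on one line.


difference() { translate([305, 427, 0]) cube([3257, 187, 2976]); translate([1653, 427, 1172]) cube([1031, 187, 1521]); }


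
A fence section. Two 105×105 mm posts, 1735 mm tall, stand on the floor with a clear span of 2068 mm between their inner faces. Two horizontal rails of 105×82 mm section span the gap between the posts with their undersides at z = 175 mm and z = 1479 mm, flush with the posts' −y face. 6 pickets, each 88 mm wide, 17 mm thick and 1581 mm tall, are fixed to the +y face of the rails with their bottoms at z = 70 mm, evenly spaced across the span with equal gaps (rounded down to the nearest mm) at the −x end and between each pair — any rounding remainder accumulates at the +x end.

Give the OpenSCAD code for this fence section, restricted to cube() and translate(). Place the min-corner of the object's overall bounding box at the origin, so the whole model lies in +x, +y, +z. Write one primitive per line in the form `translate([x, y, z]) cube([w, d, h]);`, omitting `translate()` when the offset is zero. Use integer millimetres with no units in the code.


cube([105, 105, 1735]);
translate([2173, 0, 0]) cube([105, 105, 1735]);
translate([105, 0, 175]) cube([2068, 105, 82]);
translate([105, 0, 1479]) cube([2068, 105, 82]);
translate([325, 105, 70]) cube([88, 17, 1581]);
translate([633, 105, 70]) cube([88, 17, 1581]);
translate([941, 105, 70]) cube([88, 17, 1581]);
translate([1249, 105, 70]) cube([88, 17, 1581]);
translate([1557, 105, 70]) cube([88, 17, 1581]);
translate([1865, 105, 70]) cube([88, 17, 1581]);


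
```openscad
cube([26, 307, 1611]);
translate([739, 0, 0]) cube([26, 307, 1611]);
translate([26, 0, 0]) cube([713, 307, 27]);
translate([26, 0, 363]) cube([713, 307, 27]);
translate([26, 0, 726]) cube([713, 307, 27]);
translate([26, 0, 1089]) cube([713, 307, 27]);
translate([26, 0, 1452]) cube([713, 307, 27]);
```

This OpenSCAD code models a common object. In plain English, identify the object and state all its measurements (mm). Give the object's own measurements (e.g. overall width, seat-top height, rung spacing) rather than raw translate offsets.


An open bookshelf. Two side panels, each 26 mm thick, 307 mm deep and 1611 mm tall, stand 765 mm apart (outside-to-outside). Between them sit 5 shelves, each 27 mm thick and 307 mm deep, spanning the full gap between the sides. The bottom shelf rests on the floor (its underside at z = 0) and the clear gap between one shelf's top and the next shelf's underside is 336 mm.


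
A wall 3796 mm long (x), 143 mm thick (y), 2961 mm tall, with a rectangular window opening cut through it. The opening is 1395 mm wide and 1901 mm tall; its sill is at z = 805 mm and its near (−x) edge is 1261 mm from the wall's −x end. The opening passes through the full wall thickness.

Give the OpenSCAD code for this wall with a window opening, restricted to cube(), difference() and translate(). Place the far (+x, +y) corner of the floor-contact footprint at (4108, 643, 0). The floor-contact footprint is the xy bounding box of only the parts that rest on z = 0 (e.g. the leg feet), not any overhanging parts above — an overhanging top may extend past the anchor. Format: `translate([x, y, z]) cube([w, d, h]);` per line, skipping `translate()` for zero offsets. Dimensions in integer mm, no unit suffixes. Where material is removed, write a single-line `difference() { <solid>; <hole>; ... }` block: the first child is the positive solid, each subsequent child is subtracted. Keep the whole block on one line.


difference() { translate([312, 500, 0]) cube([3796, 143, 2961]); translate([1573, 500, 805]) cube([1395, 143, 1901]); }


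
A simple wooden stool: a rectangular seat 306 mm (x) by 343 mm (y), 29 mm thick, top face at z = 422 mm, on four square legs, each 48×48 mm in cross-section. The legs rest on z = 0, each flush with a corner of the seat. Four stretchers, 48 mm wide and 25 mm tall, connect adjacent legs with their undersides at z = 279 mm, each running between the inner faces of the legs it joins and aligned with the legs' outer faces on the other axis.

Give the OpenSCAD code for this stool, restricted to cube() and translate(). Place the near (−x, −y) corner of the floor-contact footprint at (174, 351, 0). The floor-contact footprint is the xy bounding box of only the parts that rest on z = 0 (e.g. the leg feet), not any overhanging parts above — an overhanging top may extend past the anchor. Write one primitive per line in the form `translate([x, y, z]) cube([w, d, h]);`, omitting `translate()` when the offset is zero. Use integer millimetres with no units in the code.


translate([174, 351, 393]) cube([306, 343, 29]);
translate([174, 351, 0]) cube([48, 48, 393]);
translate([432, 351, 0]) cube([48, 48, 393]);
translate([174, 646, 0]) cube([48, 48, 393]);
translate([432, 646, 0]) cube([48, 48, 393]);
translate([222, 351, 279]) cube([210, 48, 25]);
translate([222, 646, 279]) cube([210, 48, 25]);
translate([174, 399, 279]) cube([48, 247, 25]);
translate([432, 399, 279]) cube([48, 247, 25]);


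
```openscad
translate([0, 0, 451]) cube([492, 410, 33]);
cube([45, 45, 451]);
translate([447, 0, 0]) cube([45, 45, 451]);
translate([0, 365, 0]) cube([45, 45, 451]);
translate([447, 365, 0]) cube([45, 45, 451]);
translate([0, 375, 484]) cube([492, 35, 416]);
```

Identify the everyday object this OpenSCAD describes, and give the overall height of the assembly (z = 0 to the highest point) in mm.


A chair. The overall height is 900 mm.

A slab on four corner posts with a tall panel at the back — a chair. The seat slab sits at z = 451 with thickness 33, and the 416 mm backrest starts at the seat top, so the overall height is 451 + 33 + 416 = 900 mm.


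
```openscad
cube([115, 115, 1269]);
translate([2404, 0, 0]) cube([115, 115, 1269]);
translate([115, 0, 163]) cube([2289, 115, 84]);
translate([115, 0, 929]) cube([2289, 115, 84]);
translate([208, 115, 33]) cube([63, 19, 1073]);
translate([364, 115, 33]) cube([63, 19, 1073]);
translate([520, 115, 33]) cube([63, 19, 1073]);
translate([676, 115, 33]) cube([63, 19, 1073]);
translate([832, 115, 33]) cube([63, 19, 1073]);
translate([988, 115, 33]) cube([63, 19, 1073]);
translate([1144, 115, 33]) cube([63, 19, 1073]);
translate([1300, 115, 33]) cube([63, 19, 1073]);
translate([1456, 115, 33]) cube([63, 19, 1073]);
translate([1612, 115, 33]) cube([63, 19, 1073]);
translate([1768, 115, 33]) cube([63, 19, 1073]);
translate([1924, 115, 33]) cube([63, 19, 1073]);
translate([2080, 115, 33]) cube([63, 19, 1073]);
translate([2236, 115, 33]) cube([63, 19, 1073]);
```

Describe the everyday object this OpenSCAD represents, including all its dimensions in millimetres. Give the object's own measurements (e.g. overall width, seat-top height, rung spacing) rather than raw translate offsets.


A fence section. Two 115×115 mm posts, 1269 mm tall, stand on the floor with a clear span of 2289 mm between their inner faces. Two horizontal rails of 115×84 mm section span the gap between the posts with their undersides at z = 163 mm and z = 929 mm, flush with the posts' −y face. 14 pickets, each 63 mm wide, 19 mm thick and 1073 mm tall, are fixed to the +y face of the rails with their bottoms at z = 33 mm, spaced across the span with a 93 mm gap after the −x post and between neighbouring pickets, with 105 mm left before the +x post.


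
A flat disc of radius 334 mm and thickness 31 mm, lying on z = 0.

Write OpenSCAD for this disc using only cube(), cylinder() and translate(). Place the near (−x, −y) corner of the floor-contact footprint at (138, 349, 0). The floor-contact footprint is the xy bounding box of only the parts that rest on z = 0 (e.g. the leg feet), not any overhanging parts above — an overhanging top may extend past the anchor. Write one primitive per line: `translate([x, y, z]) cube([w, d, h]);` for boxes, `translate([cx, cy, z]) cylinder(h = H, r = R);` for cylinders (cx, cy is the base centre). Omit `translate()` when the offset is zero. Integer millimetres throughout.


translate([472, 683, 0]) cylinder(h = 31, r = 334);


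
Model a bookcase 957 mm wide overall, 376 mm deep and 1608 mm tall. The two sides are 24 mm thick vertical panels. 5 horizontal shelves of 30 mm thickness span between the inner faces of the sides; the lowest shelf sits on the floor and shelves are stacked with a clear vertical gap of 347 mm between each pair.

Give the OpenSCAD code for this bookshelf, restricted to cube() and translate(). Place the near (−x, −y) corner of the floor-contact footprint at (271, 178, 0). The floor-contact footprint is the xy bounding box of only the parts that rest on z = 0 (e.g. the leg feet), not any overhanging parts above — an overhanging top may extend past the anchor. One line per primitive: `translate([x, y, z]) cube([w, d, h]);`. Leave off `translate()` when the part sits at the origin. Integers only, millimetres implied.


translate([271, 178, 0]) cube([24, 376, 1608]);
translate([1204, 178, 0]) cube([24, 376, 1608]);
translate([295, 178, 0]) cube([909, 376, 30]);
translate([295, 178, 377]) cube([909, 376, 30]);
translate([295, 178, 754]) cube([909, 376, 30]);
translate([295, 178, 1131]) cube([909, 376, 30]);
translate([295, 178, 1508]) cube([909, 376, 30]);


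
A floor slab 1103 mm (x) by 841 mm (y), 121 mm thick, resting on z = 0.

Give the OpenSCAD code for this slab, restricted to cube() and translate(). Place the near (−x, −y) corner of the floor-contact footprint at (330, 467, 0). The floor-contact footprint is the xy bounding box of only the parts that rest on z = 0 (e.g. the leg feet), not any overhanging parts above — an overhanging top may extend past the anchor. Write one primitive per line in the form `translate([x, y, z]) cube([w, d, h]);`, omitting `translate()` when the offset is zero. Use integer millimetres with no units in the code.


translate([330, 467, 0]) cube([1103, 841, 121]);


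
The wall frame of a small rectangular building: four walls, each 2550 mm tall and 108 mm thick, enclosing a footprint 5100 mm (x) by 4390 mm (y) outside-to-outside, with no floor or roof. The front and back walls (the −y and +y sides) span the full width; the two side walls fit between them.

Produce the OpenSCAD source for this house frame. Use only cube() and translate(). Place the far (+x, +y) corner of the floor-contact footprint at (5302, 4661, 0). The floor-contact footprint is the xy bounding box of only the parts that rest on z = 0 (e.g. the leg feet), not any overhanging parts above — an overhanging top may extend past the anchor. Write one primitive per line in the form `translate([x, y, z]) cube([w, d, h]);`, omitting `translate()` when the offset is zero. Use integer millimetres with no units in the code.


translate([202, 271, 0]) cube([5100, 108, 2550]);
translate([202, 4553, 0]) cube([5100, 108, 2550]);
translate([202, 379, 0]) cube([108, 4174, 2550]);
translate([5194, 379, 0]) cube([108, 4174, 2550]);


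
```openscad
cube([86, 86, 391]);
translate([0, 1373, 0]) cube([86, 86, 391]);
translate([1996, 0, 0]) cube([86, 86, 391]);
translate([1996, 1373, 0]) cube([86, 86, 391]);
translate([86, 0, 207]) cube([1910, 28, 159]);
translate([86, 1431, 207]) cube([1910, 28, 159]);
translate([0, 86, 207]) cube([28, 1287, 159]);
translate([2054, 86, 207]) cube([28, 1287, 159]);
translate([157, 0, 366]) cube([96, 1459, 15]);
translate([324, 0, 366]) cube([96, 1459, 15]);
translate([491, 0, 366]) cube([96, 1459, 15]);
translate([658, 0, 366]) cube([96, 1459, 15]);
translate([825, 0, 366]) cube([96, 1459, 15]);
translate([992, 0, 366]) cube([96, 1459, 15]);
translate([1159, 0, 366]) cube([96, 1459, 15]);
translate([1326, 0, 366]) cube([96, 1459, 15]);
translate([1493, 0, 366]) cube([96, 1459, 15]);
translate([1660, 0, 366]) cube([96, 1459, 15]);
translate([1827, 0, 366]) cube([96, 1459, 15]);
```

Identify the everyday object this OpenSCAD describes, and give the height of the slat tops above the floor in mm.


A bed frame. The slat-top height is 381 mm.

Four posts, four rails, and a row of slats — a bed frame. Slats sit on the rails at z = 207 + 159 = 366; with slat thickness 15, the top is 381 mm.


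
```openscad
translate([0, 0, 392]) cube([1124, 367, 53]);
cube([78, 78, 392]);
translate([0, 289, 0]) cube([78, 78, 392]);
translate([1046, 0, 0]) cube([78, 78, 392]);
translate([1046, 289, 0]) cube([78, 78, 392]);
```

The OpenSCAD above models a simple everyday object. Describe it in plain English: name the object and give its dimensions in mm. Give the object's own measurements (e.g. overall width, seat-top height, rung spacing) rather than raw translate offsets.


A long wooden bench with a 1124 mm (x) × 367 mm (y) seat, 53 mm thick, its top surface 445 mm above the floor. Four 78 mm square legs at the seat corners, flush with the edges, run from z = 0 to the seat underside.


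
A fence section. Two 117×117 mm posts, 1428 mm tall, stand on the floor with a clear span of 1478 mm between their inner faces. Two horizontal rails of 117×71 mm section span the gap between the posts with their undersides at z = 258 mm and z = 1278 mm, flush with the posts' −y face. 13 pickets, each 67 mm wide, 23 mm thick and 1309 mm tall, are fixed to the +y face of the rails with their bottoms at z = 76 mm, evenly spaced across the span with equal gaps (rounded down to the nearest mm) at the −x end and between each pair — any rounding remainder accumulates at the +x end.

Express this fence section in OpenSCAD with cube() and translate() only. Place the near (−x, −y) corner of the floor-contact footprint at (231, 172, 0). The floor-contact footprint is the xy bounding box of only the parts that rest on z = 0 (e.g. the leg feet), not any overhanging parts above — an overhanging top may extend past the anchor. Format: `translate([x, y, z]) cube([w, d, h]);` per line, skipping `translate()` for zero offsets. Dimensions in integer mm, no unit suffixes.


translate([231, 172, 0]) cube([117, 117, 1428]);
translate([1826, 172, 0]) cube([117, 117, 1428]);
translate([348, 172, 258]) cube([1478, 117, 71]);
translate([348, 172, 1278]) cube([1478, 117, 71]);
translate([391, 289, 76]) cube([67, 23, 1309]);
translate([501, 289, 76]) cube([67, 23, 1309]);
translate([611, 289, 76]) cube([67, 23, 1309]);
translate([721, 289, 76]) cube([67, 23, 1309]);
translate([831, 289, 76]) cube([67, 23, 1309]);
translate([941, 289, 76]) cube([67, 23, 1309]);
translate([1051, 289, 76]) cube([67, 23, 1309]);
translate([1161, 289, 76]) cube([67, 23, 1309]);
translate([1271, 289, 76]) cube([67, 23, 1309]);
translate([1381, 289, 76]) cube([67, 23, 1309]);
translate([1491, 289, 76]) cube([67, 23, 1309]);
translate([1601, 289, 76]) cube([67, 23, 1309]);
translate([1711, 289, 76]) cube([67, 23, 1309]);


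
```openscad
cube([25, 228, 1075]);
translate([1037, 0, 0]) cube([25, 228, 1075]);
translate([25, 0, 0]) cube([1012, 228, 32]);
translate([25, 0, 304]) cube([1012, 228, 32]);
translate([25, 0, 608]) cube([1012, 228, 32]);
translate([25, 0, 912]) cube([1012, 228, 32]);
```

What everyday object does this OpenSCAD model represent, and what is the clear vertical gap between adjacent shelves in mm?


A bookshelf. The clear shelf gap is 272 mm.

Two tall side panels with 4 horizontal boards between them — a bookshelf. The first two shelf undersides are at z = 0 and z = 304; with shelf thickness 32, the clear gap is 304 − 0 − 32 = 272 mm.


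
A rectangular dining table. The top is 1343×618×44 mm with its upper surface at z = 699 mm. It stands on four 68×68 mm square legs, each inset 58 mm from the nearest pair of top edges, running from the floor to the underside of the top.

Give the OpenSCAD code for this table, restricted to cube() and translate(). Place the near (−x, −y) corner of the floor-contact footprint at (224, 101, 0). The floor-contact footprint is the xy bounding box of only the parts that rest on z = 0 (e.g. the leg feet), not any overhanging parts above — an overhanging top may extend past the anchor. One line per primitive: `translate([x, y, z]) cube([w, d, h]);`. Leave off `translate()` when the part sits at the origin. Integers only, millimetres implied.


translate([166, 43, 655]) cube([1343, 618, 44]);
translate([224, 101, 0]) cube([68, 68, 655]);
translate([1383, 101, 0]) cube([68, 68, 655]);
translate([224, 535, 0]) cube([68, 68, 655]);
translate([1383, 535, 0]) cube([68, 68, 655]);


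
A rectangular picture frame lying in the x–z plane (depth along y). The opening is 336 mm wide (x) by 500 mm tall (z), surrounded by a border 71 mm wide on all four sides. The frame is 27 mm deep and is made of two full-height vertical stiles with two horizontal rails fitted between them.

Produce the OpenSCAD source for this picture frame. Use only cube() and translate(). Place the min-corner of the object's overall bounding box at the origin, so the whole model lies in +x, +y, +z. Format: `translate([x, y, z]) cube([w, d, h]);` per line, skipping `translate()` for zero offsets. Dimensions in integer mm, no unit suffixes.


cube([71, 27, 642]);
translate([407, 0, 0]) cube([71, 27, 642]);
translate([71, 0, 0]) cube([336, 27, 71]);
translate([71, 0, 571]) cube([336, 27, 71]);
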